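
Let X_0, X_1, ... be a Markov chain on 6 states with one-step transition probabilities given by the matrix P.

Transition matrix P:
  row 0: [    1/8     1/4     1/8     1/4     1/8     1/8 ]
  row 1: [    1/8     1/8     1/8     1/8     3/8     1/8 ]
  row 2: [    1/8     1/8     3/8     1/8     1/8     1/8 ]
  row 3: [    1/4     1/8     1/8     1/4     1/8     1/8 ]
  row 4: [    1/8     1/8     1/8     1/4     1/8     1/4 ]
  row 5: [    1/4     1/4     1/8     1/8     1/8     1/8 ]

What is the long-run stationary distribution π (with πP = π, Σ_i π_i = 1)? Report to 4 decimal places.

π = [0.1670, 0.1641, 0.1667, 0.1904, 0.1660, 0.1458]

Balance equations π_j = Σ_i π_i·P[i][j]:
  π_0 = 1/8·π_0 + 1/8·π_1 + 1/8·π_2 + 1/4·π_3 + 1/8·π_4 + 1/4·π_5
  π_1 = 1/4·π_0 + 1/8·π_1 + 1/8·π_2 + 1/8·π_3 + 1/8·π_4 + 1/4·π_5
  π_2 = 1/8·π_0 + 1/8·π_1 + 3/8·π_2 + 1/8·π_3 + 1/8·π_4 + 1/8·π_5
  π_3 = 1/4·π_0 + 1/8·π_1 + 1/8·π_2 + 1/4·π_3 + 1/4·π_4 + 1/8·π_5
  π_4 = 1/8·π_0 + 3/8·π_1 + 1/8·π_2 + 1/8·π_3 + 1/8·π_4 + 1/8·π_5
  normalize: π_0 + π_1 + π_2 + π_3 + π_4 + π_5 = 1
Solving the linear system gives exactly π = [78/467, 2299/14010, 1/6, 1334/7005, 1163/7005, 1021/7005].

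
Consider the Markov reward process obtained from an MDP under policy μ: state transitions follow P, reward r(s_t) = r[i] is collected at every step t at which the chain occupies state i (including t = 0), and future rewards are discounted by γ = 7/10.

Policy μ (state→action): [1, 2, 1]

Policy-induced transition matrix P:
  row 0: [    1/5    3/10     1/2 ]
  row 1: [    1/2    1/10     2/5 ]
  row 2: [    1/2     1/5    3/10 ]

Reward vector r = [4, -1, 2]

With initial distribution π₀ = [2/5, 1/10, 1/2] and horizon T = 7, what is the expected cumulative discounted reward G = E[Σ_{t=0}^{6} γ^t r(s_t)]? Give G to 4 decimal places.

t=0: π = [0.4000, 0.1000, 0.5000], E[r] = 2.5000, γ^t·E[r] = 2.500000, running G = 2.500000
t=1: π = [0.3800, 0.2300, 0.3900], E[r] = 2.0700, γ^t·E[r] = 1.449000, running G = 3.949000
t=2: π = [0.3860, 0.2150, 0.3990], E[r] = 2.1270, γ^t·E[r] = 1.042230, running G = 4.991230
t=3: π = [0.3842, 0.2171, 0.3987], E[r] = 2.1171, γ^t·E[r] = 0.726165, running G = 5.717395
t=4: π = [0.3847, 0.2167, 0.3986], E[r] = 2.1194, γ^t·E[r] = 0.508856, running G = 6.226251
t=5: π = [0.3846, 0.2168, 0.3986], E[r] = 2.1187, γ^t·E[r] = 0.356098, running G = 6.582349
t=6: π = [0.3846, 0.2168, 0.3986], E[r] = 2.1189, γ^t·E[r] = 0.249289, running G = 6.831638

G = 6.8316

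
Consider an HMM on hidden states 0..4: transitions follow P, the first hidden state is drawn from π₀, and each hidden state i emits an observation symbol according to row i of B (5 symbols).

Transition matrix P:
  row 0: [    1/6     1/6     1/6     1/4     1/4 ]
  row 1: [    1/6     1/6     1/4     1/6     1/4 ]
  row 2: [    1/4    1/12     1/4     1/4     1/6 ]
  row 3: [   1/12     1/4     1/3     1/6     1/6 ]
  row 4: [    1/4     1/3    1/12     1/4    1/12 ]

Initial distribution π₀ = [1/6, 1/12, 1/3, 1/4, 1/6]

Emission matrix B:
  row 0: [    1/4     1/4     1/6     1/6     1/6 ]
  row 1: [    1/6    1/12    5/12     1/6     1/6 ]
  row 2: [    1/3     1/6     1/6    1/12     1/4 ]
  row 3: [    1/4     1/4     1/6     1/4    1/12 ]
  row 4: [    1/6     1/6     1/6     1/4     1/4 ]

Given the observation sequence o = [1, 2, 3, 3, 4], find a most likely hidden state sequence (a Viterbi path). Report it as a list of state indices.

t=0: δ = [4.167e-02, 6.944e-03, 5.556e-02, 6.250e-02, 2.778e-02]  (obs o_0=1)
t=1: δ = [2.315e-03, 6.510e-03, 3.472e-03, 2.315e-03, 1.736e-03]  ψ = [2, 3, 3, 2, 0]  (obs o_1=2)
t=2: δ = [1.808e-04, 1.808e-04, 1.356e-04, 2.713e-04, 4.069e-04]  ψ = [1, 1, 1, 1, 1]  (obs o_2=3)
t=3: δ = [1.695e-05, 2.261e-05, 7.535e-06, 2.543e-05, 1.130e-05]  ψ = [4, 4, 3, 4, 0]  (obs o_3=3)
t=4: δ = [6.279e-07, 1.060e-06, 2.119e-06, 3.532e-07, 1.413e-06]  ψ = [1, 3, 3, 0, 1]  (obs o_4=4)
backtrack: best end state = 2; path = [3, 1, 4, 3, 2]

path = [3, 1, 4, 3, 2]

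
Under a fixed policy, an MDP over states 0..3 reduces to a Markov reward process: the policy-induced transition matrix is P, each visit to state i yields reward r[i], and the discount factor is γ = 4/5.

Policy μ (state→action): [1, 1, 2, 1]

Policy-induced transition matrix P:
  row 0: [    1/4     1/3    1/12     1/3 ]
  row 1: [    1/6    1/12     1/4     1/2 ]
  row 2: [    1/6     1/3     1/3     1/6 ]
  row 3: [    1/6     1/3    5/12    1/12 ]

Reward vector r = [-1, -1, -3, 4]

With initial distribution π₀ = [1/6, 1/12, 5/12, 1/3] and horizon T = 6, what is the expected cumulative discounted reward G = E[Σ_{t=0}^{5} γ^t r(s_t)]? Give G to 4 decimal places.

G = -1.1081

t=0: π = [0.1667, 0.0833, 0.4167, 0.3333], E[r] = -0.1667, γ^t·E[r] = -0.166667, running G = -0.166667
t=1: π = [0.1806, 0.3125, 0.3125, 0.1944], E[r] = -0.6528, γ^t·E[r] = -0.522222, running G = -0.688889
t=2: π = [0.1817, 0.2552, 0.2784, 0.2847], E[r] = -0.1331, γ^t·E[r] = -0.085185, running G = -0.774074
t=3: π = [0.1818, 0.2695, 0.2904, 0.2583], E[r] = -0.2893, γ^t·E[r] = -0.148099, running G = -0.922173
t=4: π = [0.1818, 0.2660, 0.2869, 0.2653], E[r] = -0.2475, γ^t·E[r] = -0.101356, running G = -1.023529
t=5: π = [0.1818, 0.2668, 0.2878, 0.2635], E[r] = -0.2581, γ^t·E[r] = -0.084569, running G = -1.108099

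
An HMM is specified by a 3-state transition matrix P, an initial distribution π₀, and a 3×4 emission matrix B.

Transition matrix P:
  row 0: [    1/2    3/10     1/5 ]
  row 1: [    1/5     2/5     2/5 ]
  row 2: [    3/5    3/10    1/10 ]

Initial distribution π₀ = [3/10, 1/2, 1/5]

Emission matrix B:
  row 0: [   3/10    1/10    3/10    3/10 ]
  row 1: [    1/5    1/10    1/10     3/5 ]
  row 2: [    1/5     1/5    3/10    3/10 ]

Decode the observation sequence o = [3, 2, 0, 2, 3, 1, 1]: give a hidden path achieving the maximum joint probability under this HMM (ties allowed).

path = [1, 2, 0, 0, 1, 2, 0]

t=0: δ = [9.000e-02, 3.000e-01, 6.000e-02]  (obs o_0=3)
t=1: δ = [1.800e-02, 1.200e-02, 3.600e-02]  ψ = [1, 1, 1]  (obs o_1=2)
t=2: δ = [6.480e-03, 2.160e-03, 9.600e-04]  ψ = [2, 2, 1]  (obs o_2=0)
t=3: δ = [9.720e-04, 1.944e-04, 3.888e-04]  ψ = [0, 0, 0]  (obs o_3=2)
t=4: δ = [1.458e-04, 1.750e-04, 5.832e-05]  ψ = [0, 0, 0]  (obs o_4=3)
t=5: δ = [7.290e-06, 6.998e-06, 1.400e-05]  ψ = [0, 1, 1]  (obs o_5=1)
t=6: δ = [8.398e-07, 4.199e-07, 5.599e-07]  ψ = [2, 2, 1]  (obs o_6=1)
backtrack: best end state = 0; path = [1, 2, 0, 0, 1, 2, 0]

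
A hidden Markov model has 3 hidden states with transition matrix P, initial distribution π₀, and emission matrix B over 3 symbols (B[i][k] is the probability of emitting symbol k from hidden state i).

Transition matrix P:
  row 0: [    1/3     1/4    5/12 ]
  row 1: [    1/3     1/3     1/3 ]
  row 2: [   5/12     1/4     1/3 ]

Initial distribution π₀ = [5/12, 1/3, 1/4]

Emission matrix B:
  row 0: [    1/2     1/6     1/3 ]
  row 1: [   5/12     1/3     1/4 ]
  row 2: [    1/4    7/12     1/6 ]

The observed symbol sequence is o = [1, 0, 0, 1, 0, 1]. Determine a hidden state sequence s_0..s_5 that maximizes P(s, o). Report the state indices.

t=0: δ = [6.944e-02, 1.111e-01, 1.458e-01]  (obs o_0=1)
t=1: δ = [3.038e-02, 1.543e-02, 1.215e-02]  ψ = [2, 1, 2]  (obs o_1=0)
t=2: δ = [5.064e-03, 3.165e-03, 3.165e-03]  ψ = [0, 0, 0]  (obs o_2=0)
t=3: δ = [2.813e-04, 4.220e-04, 1.231e-03]  ψ = [0, 0, 0]  (obs o_3=1)
t=4: δ = [2.564e-04, 1.282e-04, 1.026e-04]  ψ = [2, 2, 2]  (obs o_4=0)
t=5: δ = [1.424e-05, 2.137e-05, 6.232e-05]  ψ = [0, 0, 0]  (obs o_5=1)
backtrack: best end state = 2; path = [2, 0, 0, 2, 0, 2]

path = [2, 0, 0, 2, 0, 2]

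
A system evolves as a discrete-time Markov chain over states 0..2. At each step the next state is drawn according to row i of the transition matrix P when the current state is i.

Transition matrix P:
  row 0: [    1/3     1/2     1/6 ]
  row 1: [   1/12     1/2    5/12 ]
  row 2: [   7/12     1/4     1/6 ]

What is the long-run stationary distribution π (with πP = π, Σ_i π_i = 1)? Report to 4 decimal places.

Balance equations π_j = Σ_i π_i·P[i][j]:
  π_0 = 1/3·π_0 + 1/12·π_1 + 7/12·π_2
  π_1 = 1/2·π_0 + 1/2·π_1 + 1/4·π_2
  normalize: π_0 + π_1 + π_2 = 1
Solving the linear system gives exactly π = [5/17, 22/51, 14/51].

π = [0.2941, 0.4314, 0.2745]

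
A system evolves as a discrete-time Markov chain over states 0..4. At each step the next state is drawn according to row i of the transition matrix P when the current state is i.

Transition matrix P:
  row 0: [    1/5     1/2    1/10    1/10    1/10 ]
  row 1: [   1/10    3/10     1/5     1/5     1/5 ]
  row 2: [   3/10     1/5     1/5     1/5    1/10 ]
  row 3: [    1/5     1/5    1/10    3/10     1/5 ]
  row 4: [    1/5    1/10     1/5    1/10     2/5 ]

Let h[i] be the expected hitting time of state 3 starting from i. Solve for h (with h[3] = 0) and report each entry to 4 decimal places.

h = [6.7606, 6.1723, 6.2055, 0.0000, 7.0174]

First-step conditioning: h[3] = 0; for i ≠ 3, h[i] = 1 + Σ_k P[i][k]·h[k].
  h[0] = 1 + 1/5·h[0] + 1/2·h[1] + 1/10·h[2] + 1/10·h[4]
  h[1] = 1 + 1/10·h[0] + 3/10·h[1] + 1/5·h[2] + 1/5·h[4]
  h[2] = 1 + 3/10·h[0] + 1/5·h[1] + 1/5·h[2] + 1/10·h[4]
  h[4] = 1 + 1/5·h[0] + 1/10·h[1] + 1/5·h[2] + 2/5·h[4]
Solving the 4×4 linear system over states ≠ 3 gives exactly h = [480/71, 7450/1207, 7490/1207, 0, 8470/1207] (h[3] = 0 is the target).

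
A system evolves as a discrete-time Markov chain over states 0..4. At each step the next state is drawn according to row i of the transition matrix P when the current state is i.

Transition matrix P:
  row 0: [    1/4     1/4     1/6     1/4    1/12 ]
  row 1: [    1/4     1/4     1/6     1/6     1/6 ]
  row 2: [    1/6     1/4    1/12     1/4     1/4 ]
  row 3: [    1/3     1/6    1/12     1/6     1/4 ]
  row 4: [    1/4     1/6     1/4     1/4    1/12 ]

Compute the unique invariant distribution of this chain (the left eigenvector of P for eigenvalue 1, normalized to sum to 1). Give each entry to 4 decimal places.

π = [0.2553, 0.2187, 0.1499, 0.2139, 0.1622]

Balance equations π_j = Σ_i π_i·P[i][j]:
  π_0 = 1/4·π_0 + 1/4·π_1 + 1/6·π_2 + 1/3·π_3 + 1/4·π_4
  π_1 = 1/4·π_0 + 1/4·π_1 + 1/4·π_2 + 1/6·π_3 + 1/6·π_4
  π_2 = 1/6·π_0 + 1/6·π_1 + 1/12·π_2 + 1/12·π_3 + 1/4·π_4
  π_3 = 1/4·π_0 + 1/6·π_1 + 1/4·π_2 + 1/6·π_3 + 1/4·π_4
  normalize: π_0 + π_1 + π_2 + π_3 + π_4 = 1
Solving the linear system gives exactly π = [2044/8005, 5251/24015, 3599/24015, 5138/24015, 779/4803].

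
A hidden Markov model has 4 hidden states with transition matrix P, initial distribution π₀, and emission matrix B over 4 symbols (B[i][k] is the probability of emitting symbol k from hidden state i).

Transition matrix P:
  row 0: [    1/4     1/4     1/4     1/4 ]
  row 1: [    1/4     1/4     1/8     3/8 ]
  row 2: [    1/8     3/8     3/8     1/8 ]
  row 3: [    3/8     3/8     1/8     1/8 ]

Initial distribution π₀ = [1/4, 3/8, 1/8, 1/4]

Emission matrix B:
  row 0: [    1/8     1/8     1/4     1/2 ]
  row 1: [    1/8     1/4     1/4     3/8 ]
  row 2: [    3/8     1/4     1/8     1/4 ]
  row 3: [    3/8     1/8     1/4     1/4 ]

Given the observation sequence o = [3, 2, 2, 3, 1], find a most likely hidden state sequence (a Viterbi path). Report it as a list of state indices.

path = [1, 3, 1, 3, 1]

t=0: δ = [1.250e-01, 1.406e-01, 3.125e-02, 6.250e-02]  (obs o_0=3)
t=1: δ = [8.789e-03, 8.789e-03, 3.906e-03, 1.318e-02]  ψ = [1, 1, 0, 1]  (obs o_1=2)
t=2: δ = [1.236e-03, 1.236e-03, 2.747e-04, 8.240e-04]  ψ = [3, 3, 0, 1]  (obs o_2=2)
t=3: δ = [1.545e-04, 1.159e-04, 7.725e-05, 1.159e-04]  ψ = [0, 0, 0, 1]  (obs o_3=3)
t=4: δ = [5.431e-06, 1.086e-05, 9.656e-06, 5.431e-06]  ψ = [3, 3, 0, 1]  (obs o_4=1)
backtrack: best end state = 1; path = [1, 3, 1, 3, 1]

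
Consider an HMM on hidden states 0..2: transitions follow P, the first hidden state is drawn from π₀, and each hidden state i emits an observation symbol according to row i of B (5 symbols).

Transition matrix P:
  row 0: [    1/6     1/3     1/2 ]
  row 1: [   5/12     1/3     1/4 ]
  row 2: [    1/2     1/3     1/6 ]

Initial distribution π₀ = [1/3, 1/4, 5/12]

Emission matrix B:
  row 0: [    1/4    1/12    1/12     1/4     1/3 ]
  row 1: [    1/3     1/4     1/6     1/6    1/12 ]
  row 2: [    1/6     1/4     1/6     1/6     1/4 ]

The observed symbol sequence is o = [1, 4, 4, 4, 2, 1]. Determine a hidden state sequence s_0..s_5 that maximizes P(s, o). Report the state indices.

t=0: δ = [2.778e-02, 6.250e-02, 1.042e-01]  (obs o_0=1)
t=1: δ = [1.736e-02, 2.894e-03, 4.340e-03]  ψ = [2, 2, 2]  (obs o_1=4)
t=2: δ = [9.645e-04, 4.823e-04, 2.170e-03]  ψ = [0, 0, 0]  (obs o_2=4)
t=3: δ = [3.617e-04, 6.028e-05, 1.206e-04]  ψ = [2, 2, 0]  (obs o_3=4)
t=4: δ = [5.023e-06, 2.009e-05, 3.014e-05]  ψ = [0, 0, 0]  (obs o_4=2)
t=5: δ = [1.256e-06, 2.512e-06, 1.256e-06]  ψ = [2, 2, 1]  (obs o_5=1)
backtrack: best end state = 1; path = [2, 0, 2, 0, 2, 1]

path = [2, 0, 2, 0, 2, 1]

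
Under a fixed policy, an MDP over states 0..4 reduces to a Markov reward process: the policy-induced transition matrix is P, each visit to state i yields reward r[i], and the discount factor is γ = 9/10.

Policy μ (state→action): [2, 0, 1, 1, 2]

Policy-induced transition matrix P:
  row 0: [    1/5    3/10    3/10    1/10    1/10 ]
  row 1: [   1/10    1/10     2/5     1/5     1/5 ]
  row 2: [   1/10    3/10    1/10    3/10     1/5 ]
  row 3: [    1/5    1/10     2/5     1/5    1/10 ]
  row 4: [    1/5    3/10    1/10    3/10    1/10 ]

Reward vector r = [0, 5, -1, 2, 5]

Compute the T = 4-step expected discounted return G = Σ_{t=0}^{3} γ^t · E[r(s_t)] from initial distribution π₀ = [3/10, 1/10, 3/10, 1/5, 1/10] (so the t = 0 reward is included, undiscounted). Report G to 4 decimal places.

G = 6.0188

t=0: π = [0.3000, 0.1000, 0.3000, 0.2000, 0.1000], E[r] = 1.1000, γ^t·E[r] = 1.100000, running G = 1.100000
t=1: π = [0.1600, 0.2400, 0.2500, 0.2100, 0.1400], E[r] = 2.0700, γ^t·E[r] = 1.863000, running G = 2.963000
t=2: π = [0.1510, 0.2100, 0.2670, 0.2230, 0.1490], E[r] = 1.9740, γ^t·E[r] = 1.598940, running G = 4.561940
t=3: π = [0.1523, 0.2134, 0.2601, 0.2265, 0.1477], E[r] = 1.9984, γ^t·E[r] = 1.456834, running G = 6.018774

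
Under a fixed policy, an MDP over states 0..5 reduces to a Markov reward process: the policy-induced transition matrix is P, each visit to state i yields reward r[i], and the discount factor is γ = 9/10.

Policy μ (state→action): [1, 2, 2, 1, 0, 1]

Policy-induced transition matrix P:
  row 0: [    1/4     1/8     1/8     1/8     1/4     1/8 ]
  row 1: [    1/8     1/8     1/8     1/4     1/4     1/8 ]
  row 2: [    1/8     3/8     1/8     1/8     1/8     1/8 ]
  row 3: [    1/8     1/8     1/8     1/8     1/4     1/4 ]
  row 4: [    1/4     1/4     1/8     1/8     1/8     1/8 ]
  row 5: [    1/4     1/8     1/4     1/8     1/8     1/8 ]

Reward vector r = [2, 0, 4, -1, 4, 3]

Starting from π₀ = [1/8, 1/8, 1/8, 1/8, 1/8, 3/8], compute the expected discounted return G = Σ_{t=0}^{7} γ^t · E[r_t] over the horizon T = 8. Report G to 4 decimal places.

G = 11.6773

t=0: π = [0.1250, 0.1250, 0.1250, 0.1250, 0.1250, 0.3750], E[r] = 2.2500, γ^t·E[r] = 2.250000, running G = 2.250000
t=1: π = [0.2031, 0.1719, 0.1719, 0.1406, 0.1719, 0.1406], E[r] = 2.0625, γ^t·E[r] = 1.856250, running G = 4.106250
t=2: π = [0.1895, 0.1895, 0.1426, 0.1465, 0.1895, 0.1426], E[r] = 1.9883, γ^t·E[r] = 1.610508, running G = 5.716758
t=3: π = [0.1902, 0.1843, 0.1428, 0.1487, 0.1907, 0.1433], E[r] = 1.9956, γ^t·E[r] = 1.454796, running G = 7.171554
t=4: π = [0.1905, 0.1845, 0.1429, 0.1480, 0.1904, 0.1436], E[r] = 1.9970, γ^t·E[r] = 1.310238, running G = 8.481792
t=5: π = [0.1906, 0.1845, 0.1429, 0.1481, 0.1904, 0.1435], E[r] = 1.9969, γ^t·E[r] = 1.179160, running G = 9.660952
t=6: π = [0.1906, 0.1845, 0.1429, 0.1481, 0.1904, 0.1435], E[r] = 1.9969, γ^t·E[r] = 1.061237, running G = 10.722189
t=7: π = [0.1906, 0.1845, 0.1429, 0.1481, 0.1904, 0.1435], E[r] = 1.9969, γ^t·E[r] = 0.955114, running G = 11.677303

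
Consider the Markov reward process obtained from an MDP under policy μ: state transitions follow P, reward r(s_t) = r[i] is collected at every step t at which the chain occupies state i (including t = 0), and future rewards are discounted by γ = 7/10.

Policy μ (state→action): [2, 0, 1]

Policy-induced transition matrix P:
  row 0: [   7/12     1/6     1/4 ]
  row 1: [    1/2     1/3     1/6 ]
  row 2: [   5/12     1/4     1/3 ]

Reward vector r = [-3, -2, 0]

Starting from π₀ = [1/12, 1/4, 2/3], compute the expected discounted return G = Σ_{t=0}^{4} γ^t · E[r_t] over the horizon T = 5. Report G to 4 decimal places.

t=0: π = [0.0833, 0.2500, 0.6667], E[r] = -0.7500, γ^t·E[r] = -0.750000, running G = -0.750000
t=1: π = [0.4514, 0.2639, 0.2847], E[r] = -1.8819, γ^t·E[r] = -1.317361, running G = -2.067361
t=2: π = [0.5139, 0.2344, 0.2517], E[r] = -2.0104, γ^t·E[r] = -0.985104, running G = -3.052465
t=3: π = [0.5218, 0.2267, 0.2514], E[r] = -2.0190, γ^t·E[r] = -0.692501, running G = -3.744966
t=4: π = [0.5225, 0.2254, 0.2521], E[r] = -2.0184, γ^t·E[r] = -0.484620, running G = -4.229586

G = -4.2296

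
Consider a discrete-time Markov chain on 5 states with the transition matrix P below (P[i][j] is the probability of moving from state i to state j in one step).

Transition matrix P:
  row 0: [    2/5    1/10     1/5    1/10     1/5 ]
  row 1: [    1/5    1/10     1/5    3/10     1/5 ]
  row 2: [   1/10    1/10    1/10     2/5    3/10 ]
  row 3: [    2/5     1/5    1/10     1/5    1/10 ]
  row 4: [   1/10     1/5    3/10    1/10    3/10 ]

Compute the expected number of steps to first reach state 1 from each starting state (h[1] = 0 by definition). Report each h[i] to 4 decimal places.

First-step conditioning: h[1] = 0; for i ≠ 1, h[i] = 1 + Σ_k P[i][k]·h[k].
  h[0] = 1 + 2/5·h[0] + 1/5·h[2] + 1/10·h[3] + 1/5·h[4]
  h[2] = 1 + 1/10·h[0] + 1/10·h[2] + 2/5·h[3] + 3/10·h[4]
  h[3] = 1 + 2/5·h[0] + 1/10·h[2] + 1/5·h[3] + 1/10·h[4]
  h[4] = 1 + 1/10·h[0] + 3/10·h[2] + 1/10·h[3] + 3/10·h[4]
Solving the 4×4 linear system over states ≠ 1 gives exactly h = [4560/637, 0, 4395/637, 590/91, 4035/637] (h[1] = 0 is the target).

h = [7.1586, 0.0000, 6.8995, 6.4835, 6.3344]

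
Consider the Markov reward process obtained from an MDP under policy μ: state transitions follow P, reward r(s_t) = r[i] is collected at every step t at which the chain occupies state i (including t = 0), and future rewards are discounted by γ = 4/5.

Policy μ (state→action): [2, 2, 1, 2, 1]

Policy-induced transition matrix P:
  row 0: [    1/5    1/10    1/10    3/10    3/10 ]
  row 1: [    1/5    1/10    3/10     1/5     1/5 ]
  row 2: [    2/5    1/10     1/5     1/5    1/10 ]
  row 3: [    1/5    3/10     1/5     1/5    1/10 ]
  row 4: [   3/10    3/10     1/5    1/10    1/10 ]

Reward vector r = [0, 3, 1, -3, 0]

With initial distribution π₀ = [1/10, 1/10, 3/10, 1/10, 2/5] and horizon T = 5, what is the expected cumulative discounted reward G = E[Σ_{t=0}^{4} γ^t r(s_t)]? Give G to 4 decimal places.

G = 0.6358

t=0: π = [0.1000, 0.1000, 0.3000, 0.1000, 0.4000], E[r] = 0.3000, γ^t·E[r] = 0.300000, running G = 0.300000
t=1: π = [0.3000, 0.2000, 0.2000, 0.1700, 0.1300], E[r] = 0.2900, γ^t·E[r] = 0.232000, running G = 0.532000
t=2: π = [0.2530, 0.1600, 0.1900, 0.2170, 0.1800], E[r] = 0.0190, γ^t·E[r] = 0.012160, running G = 0.544160
t=3: π = [0.2560, 0.1794, 0.1907, 0.2073, 0.1666], E[r] = 0.1070, γ^t·E[r] = 0.054784, running G = 0.598944
t=4: π = [0.2548, 0.1748, 0.1923, 0.2089, 0.1691], E[r] = 0.0899, γ^t·E[r] = 0.036807, running G = 0.635751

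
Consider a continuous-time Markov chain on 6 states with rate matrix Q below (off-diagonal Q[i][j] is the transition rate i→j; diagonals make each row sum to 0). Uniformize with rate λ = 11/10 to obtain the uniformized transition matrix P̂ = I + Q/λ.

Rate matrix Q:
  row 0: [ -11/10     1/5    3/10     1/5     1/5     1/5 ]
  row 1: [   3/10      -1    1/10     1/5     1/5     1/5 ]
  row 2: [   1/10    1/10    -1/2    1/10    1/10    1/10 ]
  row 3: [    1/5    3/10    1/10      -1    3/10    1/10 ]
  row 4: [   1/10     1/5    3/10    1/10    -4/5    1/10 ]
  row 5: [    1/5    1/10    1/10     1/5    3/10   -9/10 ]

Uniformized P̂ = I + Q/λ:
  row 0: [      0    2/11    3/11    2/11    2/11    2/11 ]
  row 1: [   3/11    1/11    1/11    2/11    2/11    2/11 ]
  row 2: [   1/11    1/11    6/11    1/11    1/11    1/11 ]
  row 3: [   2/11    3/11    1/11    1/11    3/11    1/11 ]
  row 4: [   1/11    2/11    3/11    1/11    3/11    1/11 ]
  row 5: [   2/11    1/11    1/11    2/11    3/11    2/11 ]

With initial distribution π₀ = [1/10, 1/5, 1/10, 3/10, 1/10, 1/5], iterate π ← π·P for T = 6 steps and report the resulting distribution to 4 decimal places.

t=0: π = [0.1000, 0.2000, 0.1000, 0.3000, 0.1000, 0.2000]
t=1: π = [0.1636, 0.1636, 0.1727, 0.1364, 0.2273, 0.1364]
t=2: π = [0.1306, 0.1512, 0.2405, 0.1331, 0.2116, 0.1331]
t=3: π = [0.1307, 0.1462, 0.2624, 0.1286, 0.2034, 0.1286]
t=4: π = [0.1290, 0.1447, 0.2709, 0.1278, 0.1998, 0.1278]
t=5: π = [0.1287, 0.1440, 0.2739, 0.1274, 0.1986, 0.1274]
t=6: π = [0.1286, 0.1438, 0.2749, 0.1273, 0.1981, 0.1273]

π = [0.1286, 0.1438, 0.2749, 0.1273, 0.1981, 0.1273]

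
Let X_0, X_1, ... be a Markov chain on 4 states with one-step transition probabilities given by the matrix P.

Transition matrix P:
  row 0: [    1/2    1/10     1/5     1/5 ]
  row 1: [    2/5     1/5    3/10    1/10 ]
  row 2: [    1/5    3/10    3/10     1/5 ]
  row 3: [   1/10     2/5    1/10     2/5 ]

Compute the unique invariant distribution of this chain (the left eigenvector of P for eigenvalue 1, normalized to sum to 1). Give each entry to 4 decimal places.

Balance equations π_j = Σ_i π_i·P[i][j]:
  π_0 = 1/2·π_0 + 2/5·π_1 + 1/5·π_2 + 1/10·π_3
  π_1 = 1/10·π_0 + 1/5·π_1 + 3/10·π_2 + 2/5·π_3
  π_2 = 1/5·π_0 + 3/10·π_1 + 3/10·π_2 + 1/10·π_3
  normalize: π_0 + π_1 + π_2 + π_3 = 1
Solving the linear system gives exactly π = [211/657, 154/657, 49/219, 145/657].

π = [0.3212, 0.2344, 0.2237, 0.2207]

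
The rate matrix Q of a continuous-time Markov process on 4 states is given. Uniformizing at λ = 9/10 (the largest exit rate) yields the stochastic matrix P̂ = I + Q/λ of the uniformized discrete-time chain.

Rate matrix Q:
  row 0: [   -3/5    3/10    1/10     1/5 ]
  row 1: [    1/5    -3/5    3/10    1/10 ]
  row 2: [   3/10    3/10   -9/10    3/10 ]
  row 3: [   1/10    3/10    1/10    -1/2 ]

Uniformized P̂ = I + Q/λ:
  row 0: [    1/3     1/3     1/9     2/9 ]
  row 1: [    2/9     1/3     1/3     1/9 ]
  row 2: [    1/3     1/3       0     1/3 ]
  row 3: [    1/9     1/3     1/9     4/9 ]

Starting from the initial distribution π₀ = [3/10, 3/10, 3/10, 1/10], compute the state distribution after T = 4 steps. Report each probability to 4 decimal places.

t=0: π = [0.3000, 0.3000, 0.3000, 0.1000]
t=1: π = [0.2778, 0.3333, 0.1444, 0.2444]
t=2: π = [0.2420, 0.3333, 0.1691, 0.2556]
t=3: π = [0.2395, 0.3333, 0.1664, 0.2608]
t=4: π = [0.2383, 0.3333, 0.1667, 0.2616]

π = [0.2383, 0.3333, 0.1667, 0.2616]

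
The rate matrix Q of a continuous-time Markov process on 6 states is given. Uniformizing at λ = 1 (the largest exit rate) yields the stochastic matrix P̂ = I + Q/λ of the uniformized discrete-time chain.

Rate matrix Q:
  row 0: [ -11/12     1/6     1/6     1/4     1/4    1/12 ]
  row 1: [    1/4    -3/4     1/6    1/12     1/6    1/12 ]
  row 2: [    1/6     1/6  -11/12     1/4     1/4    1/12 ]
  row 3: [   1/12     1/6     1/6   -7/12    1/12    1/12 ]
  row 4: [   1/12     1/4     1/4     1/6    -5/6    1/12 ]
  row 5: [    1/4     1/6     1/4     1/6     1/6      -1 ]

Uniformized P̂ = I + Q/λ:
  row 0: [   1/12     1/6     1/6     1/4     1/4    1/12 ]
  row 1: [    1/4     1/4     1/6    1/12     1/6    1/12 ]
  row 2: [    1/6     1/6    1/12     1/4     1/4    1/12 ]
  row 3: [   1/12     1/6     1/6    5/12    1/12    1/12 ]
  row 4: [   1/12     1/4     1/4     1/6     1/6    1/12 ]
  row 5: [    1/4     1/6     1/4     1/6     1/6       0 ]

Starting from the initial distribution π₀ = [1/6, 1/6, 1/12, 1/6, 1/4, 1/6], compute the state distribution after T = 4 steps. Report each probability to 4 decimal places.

π = [0.1436, 0.1976, 0.1731, 0.2352, 0.1736, 0.0769]

t=0: π = [0.1667, 0.1667, 0.0833, 0.1667, 0.2500, 0.1667]
t=1: π = [0.1458, 0.2014, 0.1944, 0.2153, 0.1736, 0.0694]
t=2: π = [0.1447, 0.1979, 0.1707, 0.2321, 0.1771, 0.0775]
t=3: π = [0.1435, 0.1979, 0.1737, 0.2345, 0.1736, 0.0769]
t=4: π = [0.1436, 0.1976, 0.1731, 0.2352, 0.1736, 0.0769]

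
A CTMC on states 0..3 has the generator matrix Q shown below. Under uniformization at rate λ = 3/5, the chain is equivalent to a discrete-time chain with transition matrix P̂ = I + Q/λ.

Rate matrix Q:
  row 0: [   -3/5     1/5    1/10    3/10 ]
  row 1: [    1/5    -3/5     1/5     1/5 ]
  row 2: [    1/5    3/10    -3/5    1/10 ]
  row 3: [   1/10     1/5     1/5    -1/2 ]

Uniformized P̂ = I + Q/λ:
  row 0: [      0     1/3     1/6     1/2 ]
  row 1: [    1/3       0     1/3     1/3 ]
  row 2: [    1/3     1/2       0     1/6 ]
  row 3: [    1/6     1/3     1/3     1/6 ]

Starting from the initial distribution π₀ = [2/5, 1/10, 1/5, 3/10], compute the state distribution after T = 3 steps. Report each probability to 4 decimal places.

t=0: π = [0.4000, 0.1000, 0.2000, 0.3000]
t=1: π = [0.1500, 0.3333, 0.2000, 0.3167]
t=2: π = [0.2306, 0.2556, 0.2417, 0.2722]
t=3: π = [0.2111, 0.2884, 0.2144, 0.2861]

π = [0.2111, 0.2884, 0.2144, 0.2861]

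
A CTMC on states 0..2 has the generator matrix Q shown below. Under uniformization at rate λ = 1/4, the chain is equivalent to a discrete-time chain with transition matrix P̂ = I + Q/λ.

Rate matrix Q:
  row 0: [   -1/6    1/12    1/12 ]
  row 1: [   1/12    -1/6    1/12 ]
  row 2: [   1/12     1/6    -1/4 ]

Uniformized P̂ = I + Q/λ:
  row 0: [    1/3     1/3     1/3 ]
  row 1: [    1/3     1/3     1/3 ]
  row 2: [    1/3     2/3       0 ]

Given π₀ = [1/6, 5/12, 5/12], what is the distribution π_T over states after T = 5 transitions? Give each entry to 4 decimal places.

t=0: π = [0.1667, 0.4167, 0.4167]
t=1: π = [0.3333, 0.4722, 0.1944]
t=2: π = [0.3333, 0.3981, 0.2685]
t=3: π = [0.3333, 0.4228, 0.2438]
t=4: π = [0.3333, 0.4146, 0.2521]
t=5: π = [0.3333, 0.4174, 0.2493]

π = [0.3333, 0.4174, 0.2493]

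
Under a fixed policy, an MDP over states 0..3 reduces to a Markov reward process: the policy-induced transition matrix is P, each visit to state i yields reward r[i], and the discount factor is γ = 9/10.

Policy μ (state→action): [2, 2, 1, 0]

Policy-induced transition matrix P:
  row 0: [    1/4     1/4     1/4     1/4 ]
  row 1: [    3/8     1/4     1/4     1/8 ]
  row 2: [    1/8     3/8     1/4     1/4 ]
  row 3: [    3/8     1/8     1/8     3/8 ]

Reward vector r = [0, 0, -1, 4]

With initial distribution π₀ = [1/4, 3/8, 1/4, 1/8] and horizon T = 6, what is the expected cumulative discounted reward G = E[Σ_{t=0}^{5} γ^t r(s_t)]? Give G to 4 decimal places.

t=0: π = [0.2500, 0.3750, 0.2500, 0.1250], E[r] = 0.2500, γ^t·E[r] = 0.250000, running G = 0.250000
t=1: π = [0.2813, 0.2656, 0.2344, 0.2188], E[r] = 0.6406, γ^t·E[r] = 0.576563, running G = 0.826563
t=2: π = [0.2813, 0.2520, 0.2227, 0.2441], E[r] = 0.7539, γ^t·E[r] = 0.610664, running G = 1.437227
t=3: π = [0.2842, 0.2473, 0.2195, 0.2490], E[r] = 0.7766, γ^t·E[r] = 0.566150, running G = 2.003376
t=4: π = [0.2846, 0.2463, 0.2189, 0.2502], E[r] = 0.7820, γ^t·E[r] = 0.513059, running G = 2.516435
t=5: π = [0.2847, 0.2461, 0.2187, 0.2505], E[r] = 0.7832, γ^t·E[r] = 0.462489, running G = 2.978924

G = 2.9789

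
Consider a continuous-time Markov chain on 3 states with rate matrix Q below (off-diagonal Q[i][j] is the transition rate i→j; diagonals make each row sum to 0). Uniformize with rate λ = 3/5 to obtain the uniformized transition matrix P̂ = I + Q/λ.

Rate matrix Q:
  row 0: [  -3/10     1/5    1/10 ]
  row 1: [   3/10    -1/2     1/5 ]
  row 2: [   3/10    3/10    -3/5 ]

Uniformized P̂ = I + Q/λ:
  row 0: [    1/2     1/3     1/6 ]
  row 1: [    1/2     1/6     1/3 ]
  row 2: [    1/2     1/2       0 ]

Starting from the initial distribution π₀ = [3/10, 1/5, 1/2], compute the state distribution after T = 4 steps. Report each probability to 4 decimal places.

π = [0.5000, 0.3099, 0.1901]

t=0: π = [0.3000, 0.2000, 0.5000]
t=1: π = [0.5000, 0.3833, 0.1167]
t=2: π = [0.5000, 0.2889, 0.2111]
t=3: π = [0.5000, 0.3204, 0.1796]
t=4: π = [0.5000, 0.3099, 0.1901]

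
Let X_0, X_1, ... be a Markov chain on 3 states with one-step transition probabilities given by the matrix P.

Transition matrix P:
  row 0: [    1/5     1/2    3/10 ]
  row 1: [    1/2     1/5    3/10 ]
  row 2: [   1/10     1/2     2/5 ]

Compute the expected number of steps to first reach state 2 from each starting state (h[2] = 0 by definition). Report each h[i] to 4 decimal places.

h = [3.3333, 3.3333, 0.0000]

First-step conditioning: h[2] = 0; for i ≠ 2, h[i] = 1 + Σ_k P[i][k]·h[k].
  h[0] = 1 + 1/5·h[0] + 1/2·h[1]
  h[1] = 1 + 1/2·h[0] + 1/5·h[1]
Solving the 2×2 linear system over states ≠ 2 gives exactly h = [10/3, 10/3, 0] (h[2] = 0 is the target).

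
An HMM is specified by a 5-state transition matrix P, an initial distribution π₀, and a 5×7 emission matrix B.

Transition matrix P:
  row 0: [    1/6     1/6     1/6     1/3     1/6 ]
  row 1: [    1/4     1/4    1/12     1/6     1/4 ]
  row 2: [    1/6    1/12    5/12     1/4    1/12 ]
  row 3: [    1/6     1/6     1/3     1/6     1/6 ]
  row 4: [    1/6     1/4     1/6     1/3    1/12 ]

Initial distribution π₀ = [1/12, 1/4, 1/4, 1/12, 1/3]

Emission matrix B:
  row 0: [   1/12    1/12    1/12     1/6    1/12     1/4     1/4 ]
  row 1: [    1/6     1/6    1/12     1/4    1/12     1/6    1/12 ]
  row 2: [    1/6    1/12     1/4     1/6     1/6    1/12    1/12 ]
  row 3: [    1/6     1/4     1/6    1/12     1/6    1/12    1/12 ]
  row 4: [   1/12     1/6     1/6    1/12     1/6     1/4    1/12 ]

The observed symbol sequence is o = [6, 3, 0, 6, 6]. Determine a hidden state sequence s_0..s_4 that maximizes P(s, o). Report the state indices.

t=0: δ = [2.083e-02, 2.083e-02, 2.083e-02, 6.944e-03, 2.778e-02]  (obs o_0=6)
t=1: δ = [8.681e-04, 1.736e-03, 1.447e-03, 7.716e-04, 4.340e-04]  ψ = [1, 4, 2, 4, 1]  (obs o_1=3)
t=2: δ = [3.617e-05, 7.234e-05, 1.005e-04, 6.028e-05, 3.617e-05]  ψ = [1, 1, 2, 2, 1]  (obs o_2=0)
t=3: δ = [4.521e-06, 1.507e-06, 3.489e-06, 2.093e-06, 1.507e-06]  ψ = [1, 1, 2, 2, 1]  (obs o_3=6)
t=4: δ = [1.884e-07, 6.279e-08, 1.211e-07, 1.256e-07, 6.279e-08]  ψ = [0, 0, 2, 0, 0]  (obs o_4=6)
backtrack: best end state = 0; path = [4, 1, 1, 0, 0]

path = [4, 1, 1, 0, 0]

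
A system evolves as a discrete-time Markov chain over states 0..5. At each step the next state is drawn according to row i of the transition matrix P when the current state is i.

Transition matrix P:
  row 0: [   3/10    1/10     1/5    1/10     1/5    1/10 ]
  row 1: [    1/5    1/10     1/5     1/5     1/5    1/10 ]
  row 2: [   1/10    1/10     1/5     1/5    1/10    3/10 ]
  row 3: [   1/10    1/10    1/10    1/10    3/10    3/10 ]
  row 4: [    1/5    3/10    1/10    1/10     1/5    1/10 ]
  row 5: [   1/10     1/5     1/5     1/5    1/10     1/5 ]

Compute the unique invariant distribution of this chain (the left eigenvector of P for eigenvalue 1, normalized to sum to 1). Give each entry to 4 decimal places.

π = [0.1668, 0.1542, 0.1670, 0.1503, 0.1802, 0.1816]

Balance equations π_j = Σ_i π_i·P[i][j]:
  π_0 = 3/10·π_0 + 1/5·π_1 + 1/10·π_2 + 1/10·π_3 + 1/5·π_4 + 1/10·π_5
  π_1 = 1/10·π_0 + 1/10·π_1 + 1/10·π_2 + 1/10·π_3 + 3/10·π_4 + 1/5·π_5
  π_2 = 1/5·π_0 + 1/5·π_1 + 1/5·π_2 + 1/10·π_3 + 1/10·π_4 + 1/5·π_5
  π_3 = 1/10·π_0 + 1/5·π_1 + 1/5·π_2 + 1/10·π_3 + 1/10·π_4 + 1/5·π_5
  π_4 = 1/5·π_0 + 1/5·π_1 + 1/10·π_2 + 3/10·π_3 + 1/5·π_4 + 1/10·π_5
  normalize: π_0 + π_1 + π_2 + π_3 + π_4 + π_5 = 1
Solving the linear system gives exactly π = [3660/21943, 6767/43886, 7327/43886, 6595/43886, 7907/43886, 3985/21943].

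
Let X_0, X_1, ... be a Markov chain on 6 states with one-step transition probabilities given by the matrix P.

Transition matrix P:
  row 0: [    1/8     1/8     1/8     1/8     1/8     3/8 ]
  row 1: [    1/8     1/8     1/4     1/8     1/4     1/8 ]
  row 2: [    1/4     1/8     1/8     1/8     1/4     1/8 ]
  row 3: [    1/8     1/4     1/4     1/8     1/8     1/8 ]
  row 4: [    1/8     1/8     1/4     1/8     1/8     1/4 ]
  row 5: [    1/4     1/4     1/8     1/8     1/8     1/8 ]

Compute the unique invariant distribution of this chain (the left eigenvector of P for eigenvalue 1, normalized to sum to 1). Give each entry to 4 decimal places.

Balance equations π_j = Σ_i π_i·P[i][j]:
  π_0 = 1/8·π_0 + 1/8·π_1 + 1/4·π_2 + 1/8·π_3 + 1/8·π_4 + 1/4·π_5
  π_1 = 1/8·π_0 + 1/8·π_1 + 1/8·π_2 + 1/4·π_3 + 1/8·π_4 + 1/4·π_5
  π_2 = 1/8·π_0 + 1/4·π_1 + 1/8·π_2 + 1/4·π_3 + 1/4·π_4 + 1/8·π_5
  π_3 = 1/8·π_0 + 1/8·π_1 + 1/8·π_2 + 1/8·π_3 + 1/8·π_4 + 1/8·π_5
  π_4 = 1/8·π_0 + 1/4·π_1 + 1/4·π_2 + 1/8·π_3 + 1/8·π_4 + 1/8·π_5
  normalize: π_0 + π_1 + π_2 + π_3 + π_4 + π_5 = 1
Solving the linear system gives exactly π = [890/5193, 6823/41544, 841/4616, 1/8, 874/5193, 7847/41544].

π = [0.1714, 0.1642, 0.1822, 0.1250, 0.1683, 0.1889]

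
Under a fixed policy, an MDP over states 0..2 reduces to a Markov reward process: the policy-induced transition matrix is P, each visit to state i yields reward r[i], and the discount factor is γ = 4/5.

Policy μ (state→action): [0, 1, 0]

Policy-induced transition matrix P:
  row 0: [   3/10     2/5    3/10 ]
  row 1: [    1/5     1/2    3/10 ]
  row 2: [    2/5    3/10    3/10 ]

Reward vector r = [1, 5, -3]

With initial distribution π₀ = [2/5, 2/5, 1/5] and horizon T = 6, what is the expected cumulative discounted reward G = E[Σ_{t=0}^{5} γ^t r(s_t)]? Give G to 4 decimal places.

t=0: π = [0.4000, 0.4000, 0.2000], E[r] = 1.8000, γ^t·E[r] = 1.800000, running G = 1.800000
t=1: π = [0.2800, 0.4200, 0.3000], E[r] = 1.4800, γ^t·E[r] = 1.184000, running G = 2.984000
t=2: π = [0.2880, 0.4120, 0.3000], E[r] = 1.4480, γ^t·E[r] = 0.926720, running G = 3.910720
t=3: π = [0.2888, 0.4112, 0.3000], E[r] = 1.4448, γ^t·E[r] = 0.739738, running G = 4.650458
t=4: π = [0.2889, 0.4111, 0.3000], E[r] = 1.4445, γ^t·E[r] = 0.591659, running G = 5.242117
t=5: π = [0.2889, 0.4111, 0.3000], E[r] = 1.4444, γ^t·E[r] = 0.473317, running G = 5.715433

G = 5.7154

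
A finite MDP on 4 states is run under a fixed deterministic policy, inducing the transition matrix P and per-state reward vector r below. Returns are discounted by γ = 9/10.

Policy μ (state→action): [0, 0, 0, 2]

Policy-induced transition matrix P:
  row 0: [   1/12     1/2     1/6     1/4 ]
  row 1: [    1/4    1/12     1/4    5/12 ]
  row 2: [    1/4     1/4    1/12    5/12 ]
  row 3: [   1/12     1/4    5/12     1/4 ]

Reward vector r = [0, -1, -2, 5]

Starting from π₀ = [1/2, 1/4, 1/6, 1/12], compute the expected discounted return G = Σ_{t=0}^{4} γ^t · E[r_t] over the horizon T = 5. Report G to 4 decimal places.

G = 2.6479

t=0: π = [0.5000, 0.2500, 0.1667, 0.0833], E[r] = -0.1667, γ^t·E[r] = -0.166667, running G = -0.166667
t=1: π = [0.1528, 0.3333, 0.1944, 0.3194], E[r] = 0.8750, γ^t·E[r] = 0.787500, running G = 0.620833
t=2: π = [0.1713, 0.2326, 0.2581, 0.3380], E[r] = 0.9410, γ^t·E[r] = 0.762188, running G = 1.383021
t=3: π = [0.1651, 0.2541, 0.2490, 0.3318], E[r] = 0.9068, γ^t·E[r] = 0.661078, running G = 2.044099
t=4: π = [0.1672, 0.2489, 0.2500, 0.3338], E[r] = 0.9202, γ^t·E[r] = 0.603766, running G = 2.647865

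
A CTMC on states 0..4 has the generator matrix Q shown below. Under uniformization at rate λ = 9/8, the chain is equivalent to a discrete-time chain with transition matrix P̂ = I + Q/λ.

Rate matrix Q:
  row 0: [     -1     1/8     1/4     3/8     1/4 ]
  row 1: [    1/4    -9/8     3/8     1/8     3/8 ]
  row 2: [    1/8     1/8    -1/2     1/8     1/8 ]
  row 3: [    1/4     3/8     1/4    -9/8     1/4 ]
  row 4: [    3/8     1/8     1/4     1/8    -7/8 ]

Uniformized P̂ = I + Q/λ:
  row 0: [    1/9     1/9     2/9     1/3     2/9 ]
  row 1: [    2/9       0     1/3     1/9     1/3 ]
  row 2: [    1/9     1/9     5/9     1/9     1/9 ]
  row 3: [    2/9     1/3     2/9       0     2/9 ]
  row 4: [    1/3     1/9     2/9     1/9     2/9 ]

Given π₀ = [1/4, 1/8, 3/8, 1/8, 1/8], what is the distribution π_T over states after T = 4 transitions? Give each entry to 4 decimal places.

π = [0.1842, 0.1277, 0.3547, 0.1367, 0.1967]

t=0: π = [0.2500, 0.1250, 0.3750, 0.1250, 0.1250]
t=1: π = [0.1667, 0.1250, 0.3611, 0.1528, 0.1944]
t=2: π = [0.1852, 0.1312, 0.3565, 0.1312, 0.1960]
t=3: π = [0.1838, 0.1257, 0.3556, 0.1377, 0.1972]
t=4: π = [0.1842, 0.1277, 0.3547, 0.1367, 0.1967]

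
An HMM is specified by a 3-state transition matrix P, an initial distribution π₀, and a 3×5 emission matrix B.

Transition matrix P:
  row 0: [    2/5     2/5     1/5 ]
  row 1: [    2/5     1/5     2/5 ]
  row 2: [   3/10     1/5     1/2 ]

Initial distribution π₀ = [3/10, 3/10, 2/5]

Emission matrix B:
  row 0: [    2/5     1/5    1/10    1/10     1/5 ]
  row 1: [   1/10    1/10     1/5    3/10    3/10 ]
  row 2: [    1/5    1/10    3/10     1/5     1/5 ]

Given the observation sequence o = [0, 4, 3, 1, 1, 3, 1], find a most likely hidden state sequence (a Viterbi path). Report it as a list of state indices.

t=0: δ = [1.200e-01, 3.000e-02, 8.000e-02]  (obs o_0=0)
t=1: δ = [9.600e-03, 1.440e-02, 8.000e-03]  ψ = [0, 0, 2]  (obs o_1=4)
t=2: δ = [5.760e-04, 1.152e-03, 1.152e-03]  ψ = [1, 0, 1]  (obs o_2=3)
t=3: δ = [9.216e-05, 2.304e-05, 5.760e-05]  ψ = [1, 0, 2]  (obs o_3=1)
t=4: δ = [7.373e-06, 3.686e-06, 2.880e-06]  ψ = [0, 0, 2]  (obs o_4=1)
t=5: δ = [2.949e-07, 8.847e-07, 2.949e-07]  ψ = [0, 0, 0]  (obs o_5=3)
t=6: δ = [7.078e-08, 1.769e-08, 3.539e-08]  ψ = [1, 1, 1]  (obs o_6=1)
backtrack: best end state = 0; path = [0, 0, 1, 0, 0, 1, 0]

path = [0, 0, 1, 0, 0, 1, 0]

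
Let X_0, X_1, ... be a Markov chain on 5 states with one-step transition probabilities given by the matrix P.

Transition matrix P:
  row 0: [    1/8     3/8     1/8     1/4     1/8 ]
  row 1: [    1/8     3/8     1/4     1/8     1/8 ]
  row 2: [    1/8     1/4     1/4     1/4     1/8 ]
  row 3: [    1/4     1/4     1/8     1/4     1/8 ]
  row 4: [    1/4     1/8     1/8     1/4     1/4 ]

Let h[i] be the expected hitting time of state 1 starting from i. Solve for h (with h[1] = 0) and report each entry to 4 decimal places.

First-step conditioning: h[1] = 0; for i ≠ 1, h[i] = 1 + Σ_k P[i][k]·h[k].
  h[0] = 1 + 1/8·h[0] + 1/8·h[2] + 1/4·h[3] + 1/8·h[4]
  h[2] = 1 + 1/8·h[0] + 1/4·h[2] + 1/4·h[3] + 1/8·h[4]
  h[3] = 1 + 1/4·h[0] + 1/8·h[2] + 1/4·h[3] + 1/8·h[4]
  h[4] = 1 + 1/4·h[0] + 1/8·h[2] + 1/4·h[3] + 1/4·h[4]
Solving the 4×4 linear system over states ≠ 1 gives exactly h = [224/65, 0, 256/65, 252/65, 288/65] (h[1] = 0 is the target).

h = [3.4462, 0.0000, 3.9385, 3.8769, 4.4308]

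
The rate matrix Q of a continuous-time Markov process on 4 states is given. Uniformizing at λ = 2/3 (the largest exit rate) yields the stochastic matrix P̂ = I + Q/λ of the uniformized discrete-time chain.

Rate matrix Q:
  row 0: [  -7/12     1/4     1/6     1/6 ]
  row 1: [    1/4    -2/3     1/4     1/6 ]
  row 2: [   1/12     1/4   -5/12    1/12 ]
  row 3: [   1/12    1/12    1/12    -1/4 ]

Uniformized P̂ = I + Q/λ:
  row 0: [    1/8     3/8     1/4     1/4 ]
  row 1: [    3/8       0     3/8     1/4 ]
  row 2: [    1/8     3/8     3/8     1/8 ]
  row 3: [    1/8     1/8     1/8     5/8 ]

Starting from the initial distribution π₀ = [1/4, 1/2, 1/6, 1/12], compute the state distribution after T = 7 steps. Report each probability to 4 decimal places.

π = [0.1776, 0.2097, 0.2665, 0.3462]

t=0: π = [0.2500, 0.5000, 0.1667, 0.0833]
t=1: π = [0.2500, 0.1667, 0.3229, 0.2604]
t=2: π = [0.1667, 0.2474, 0.2786, 0.3073]
t=3: π = [0.1868, 0.2054, 0.2773, 0.3304]
t=4: π = [0.1764, 0.2154, 0.2690, 0.3392]
t=5: π = [0.1788, 0.2094, 0.2681, 0.3436]
t=6: π = [0.1774, 0.2106, 0.2667, 0.3453]
t=7: π = [0.1776, 0.2097, 0.2665, 0.3462]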